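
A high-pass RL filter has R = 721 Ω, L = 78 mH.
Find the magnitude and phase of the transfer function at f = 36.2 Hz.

Step 1 — Angular frequency: ω = 2π·36.2 = 227.5 rad/s.
Step 2 — Transfer function: H(jω) = jωL/(R + jωL).
Step 3 — Numerator jωL = j·17.74; denominator R + jωL = 721 + j17.74.
Step 4 — H = 0.0006051 + j0.02459.
Step 5 — Magnitude: |H| = 0.0246 (-32.2 dB); phase: φ = 88.6°.

|H| = 0.0246 (-32.2 dB), φ = 88.6°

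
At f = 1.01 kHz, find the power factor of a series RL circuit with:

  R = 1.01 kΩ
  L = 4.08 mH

Step 1 — Angular frequency: ω = 2π·f = 2π·1010 = 6346 rad/s.
Step 2 — Component impedances:
  R: Z = R = 1010 Ω
  L: Z = jωL = j·6346·0.00408 = 0 + j25.89 Ω
Step 3 — Series combination: Z_total = R + L = 1010 + j25.89 Ω = 1010∠1.5° Ω.
Step 4 — Power factor: PF = cos(φ) = Re(Z)/|Z| = 1010/1010.3 = 0.9997.
Step 5 — Type: Im(Z) = 25.89 ⇒ lagging (phase φ = 1.5°).

PF = 0.9997 (lagging, φ = 1.5°)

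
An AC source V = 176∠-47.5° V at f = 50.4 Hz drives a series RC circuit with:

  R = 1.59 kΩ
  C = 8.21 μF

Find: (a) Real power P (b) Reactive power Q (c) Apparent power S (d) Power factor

Step 1 — Angular frequency: ω = 2π·f = 2π·50.4 = 316.7 rad/s.
Step 2 — Component impedances:
  R: Z = R = 1590 Ω
  C: Z = 1/(jωC) = -j/(ω·C) = 0 - j384.6 Ω
Step 3 — Series combination: Z_total = R + C = 1590 - j384.6 Ω = 1636∠-13.6° Ω.
Step 4 — Source phasor: V = 176∠-47.5° V = 118.9 - j129.8 V.
Step 5 — Current: I = V / Z = 0.0893 - j0.06001 A = 0.1076∠-33.9° A.
Step 6 — Complex power: S = V·I* = 18.4 - j4.452 VA.
Step 7 — Real power: P = Re(S) = 18.4 W.
Step 8 — Reactive power: Q = Im(S) = -4.452 VAR.
Step 9 — Apparent power: |S| = 18.94 VA.
Step 10 — Power factor: PF = P/|S| = 0.972 (leading).

(a) P = 18.4 W  (b) Q = -4.452 VAR  (c) S = 18.94 VA  (d) PF = 0.972 (leading)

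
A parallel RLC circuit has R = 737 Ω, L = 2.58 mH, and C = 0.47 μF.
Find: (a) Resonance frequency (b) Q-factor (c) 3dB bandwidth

Step 1 — Resonance: ω₀ = 1/√(LC) = 1/√(0.00258·4.7e-07) = 2.872e+04 rad/s.
Step 2 — f₀ = ω₀/(2π) = 4570 Hz.
Step 3 — Parallel Q: Q = R/(ω₀L) = 737/(2.872e+04·0.00258) = 9.947.
Step 4 — Bandwidth: Δω = ω₀/Q = 2887 rad/s; BW = Δω/(2π) = 459.5 Hz.

(a) f₀ = 4570 Hz  (b) Q = 9.947  (c) BW = 459.5 Hz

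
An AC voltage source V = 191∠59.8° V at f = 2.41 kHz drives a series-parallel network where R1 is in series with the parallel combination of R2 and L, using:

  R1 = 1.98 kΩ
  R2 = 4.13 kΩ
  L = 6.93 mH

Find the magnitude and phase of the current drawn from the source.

Step 1 — Angular frequency: ω = 2π·f = 2π·2410 = 1.514e+04 rad/s.
Step 2 — Component impedances:
  R1: Z = R = 1980 Ω
  R2: Z = R = 4130 Ω
  L: Z = jωL = j·1.514e+04·0.00693 = 0 + j104.9 Ω
Step 3 — Parallel branch: R2 || L = 1/(1/R2 + 1/L) = 2.665 + j104.9 Ω.
Step 4 — Series with R1: Z_total = R1 + (R2 || L) = 1983 + j104.9 Ω = 1985∠3.0° Ω.
Step 5 — Source phasor: V = 191∠59.8° V = 96.08 + j165.1 V.
Step 6 — Ohm's law: I = V / Z_total = (96.08 + j165.1) / (1983 + j104.9) = 0.05271 + j0.08047 A.
Step 7 — Convert to polar: |I| = 0.0962 A, ∠I = 56.8°.

I = 0.0962∠56.8° A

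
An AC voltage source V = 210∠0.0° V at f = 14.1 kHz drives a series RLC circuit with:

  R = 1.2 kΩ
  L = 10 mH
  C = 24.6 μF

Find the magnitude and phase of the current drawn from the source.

Step 1 — Angular frequency: ω = 2π·f = 2π·1.41e+04 = 8.859e+04 rad/s.
Step 2 — Component impedances:
  R: Z = R = 1200 Ω
  L: Z = jωL = j·8.859e+04·0.01 = 0 + j885.9 Ω
  C: Z = 1/(jωC) = -j/(ω·C) = 0 - j0.4588 Ω
Step 3 — Series combination: Z_total = R + L + C = 1200 + j885.5 Ω = 1491∠36.4° Ω.
Step 4 — Source phasor: V = 210∠0.0° V = 210 V.
Step 5 — Ohm's law: I = V / Z_total = (210) / (1200 + j885.5) = 0.1133 - j0.08361 A.
Step 6 — Convert to polar: |I| = 0.1408 A, ∠I = -36.4°.

I = 0.1408∠-36.4° A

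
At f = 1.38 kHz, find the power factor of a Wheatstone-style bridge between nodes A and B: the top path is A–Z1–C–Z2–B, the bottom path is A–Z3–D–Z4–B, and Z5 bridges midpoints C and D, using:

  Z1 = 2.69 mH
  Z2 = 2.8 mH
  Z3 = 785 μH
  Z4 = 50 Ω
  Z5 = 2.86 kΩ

Step 1 — Angular frequency: ω = 2π·f = 2π·1380 = 8671 rad/s.
Step 2 — Component impedances:
  Z1: Z = jωL = j·8671·0.00269 = 0 + j23.32 Ω
  Z2: Z = jωL = j·8671·0.0028 = 0 + j24.28 Ω
  Z3: Z = jωL = j·8671·0.000785 = 0 + j6.807 Ω
  Z4: Z = R = 50 Ω
  Z5: Z = R = 2860 Ω
Step 3 — Bridge requires nodal analysis (the Z5 bridge couples midpoints C and D, so the two paths cannot be reduced to a simple series/parallel combination). Setting node B to ground and injecting 1 A at node A, the 3-node admittance system at A, C, D solves to V_A = Z_AB = 20.72 + j24.94 Ω = 32.42∠50.3° Ω.
Step 4 — Power factor: PF = cos(φ) = Re(Z)/|Z| = 20.717/32.423 = 0.639.
Step 5 — Type: Im(Z) = 24.94 ⇒ lagging (phase φ = 50.3°).

PF = 0.639 (lagging, φ = 50.3°)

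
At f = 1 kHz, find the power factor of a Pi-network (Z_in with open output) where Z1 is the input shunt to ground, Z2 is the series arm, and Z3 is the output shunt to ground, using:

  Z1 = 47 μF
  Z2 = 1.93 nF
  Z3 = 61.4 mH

Step 1 — Angular frequency: ω = 2π·f = 2π·1000 = 6283 rad/s.
Step 2 — Component impedances:
  Z1: Z = 1/(jωC) = -j/(ω·C) = 0 - j3.386 Ω
  Z2: Z = 1/(jωC) = -j/(ω·C) = 0 - j8.246e+04 Ω
  Z3: Z = jωL = j·6283·0.0614 = 0 + j385.8 Ω
Step 3 — With open output, the series arm Z2 and the output shunt Z3 appear in series to ground: Z2 + Z3 = 0 - j8.208e+04 Ω.
Step 4 — Parallel with input shunt Z1: Z_in = Z1 || (Z2 + Z3) = 0 - j3.386 Ω = 3.386∠-90.0° Ω.
Step 5 — Power factor: PF = cos(φ) = Re(Z)/|Z| = 0/3.386 = 0.
Step 6 — Type: Im(Z) = -3.386 ⇒ leading (phase φ = -90.0°).

PF = 0 (leading, φ = -90.0°)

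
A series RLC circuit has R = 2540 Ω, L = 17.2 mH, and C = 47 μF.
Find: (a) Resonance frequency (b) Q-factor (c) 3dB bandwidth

Step 1 — Resonance: ω₀ = 1/√(LC) = 1/√(0.0172·4.7e-05) = 1112 rad/s.
Step 2 — f₀ = ω₀/(2π) = 177 Hz.
Step 3 — Series Q: Q = ω₀L/R = 1112·0.0172/2540 = 0.007532.
Step 4 — Bandwidth: Δω = ω₀/Q = 1.477e+05 rad/s; BW = Δω/(2π) = 2.35e+04 Hz.

(a) f₀ = 177 Hz  (b) Q = 0.007532  (c) BW = 2.35e+04 Hz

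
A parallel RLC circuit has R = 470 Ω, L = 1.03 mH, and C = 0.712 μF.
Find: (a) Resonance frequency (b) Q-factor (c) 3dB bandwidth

Step 1 — Resonance: ω₀ = 1/√(LC) = 1/√(0.00103·7.12e-07) = 3.693e+04 rad/s.
Step 2 — f₀ = ω₀/(2π) = 5877 Hz.
Step 3 — Parallel Q: Q = R/(ω₀L) = 470/(3.693e+04·0.00103) = 12.36.
Step 4 — Bandwidth: Δω = ω₀/Q = 2988 rad/s; BW = Δω/(2π) = 475.6 Hz.

(a) f₀ = 5877 Hz  (b) Q = 12.36  (c) BW = 475.6 Hz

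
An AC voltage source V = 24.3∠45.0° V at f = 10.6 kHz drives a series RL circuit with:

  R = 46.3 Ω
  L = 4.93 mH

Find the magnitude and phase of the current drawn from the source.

Step 1 — Angular frequency: ω = 2π·f = 2π·1.06e+04 = 6.66e+04 rad/s.
Step 2 — Component impedances:
  R: Z = R = 46.3 Ω
  L: Z = jωL = j·6.66e+04·0.00493 = 0 + j328.3 Ω
Step 3 — Series combination: Z_total = R + L = 46.3 + j328.3 Ω = 331.6∠82.0° Ω.
Step 4 — Source phasor: V = 24.3∠45.0° V = 17.18 + j17.18 V.
Step 5 — Ohm's law: I = V / Z_total = (17.18 + j17.18) / (46.3 + j328.3) = 0.05855 - j0.04408 A.
Step 6 — Convert to polar: |I| = 0.07328 A, ∠I = -37.0°.

I = 0.07328∠-37.0° A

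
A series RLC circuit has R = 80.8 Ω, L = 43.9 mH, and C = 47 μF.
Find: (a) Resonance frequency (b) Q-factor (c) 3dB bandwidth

Step 1 — Resonance: ω₀ = 1/√(LC) = 1/√(0.0439·4.7e-05) = 696.2 rad/s.
Step 2 — f₀ = ω₀/(2π) = 110.8 Hz.
Step 3 — Series Q: Q = ω₀L/R = 696.2·0.0439/80.8 = 0.3782.
Step 4 — Bandwidth: Δω = ω₀/Q = 1841 rad/s; BW = Δω/(2π) = 292.9 Hz.

(a) f₀ = 110.8 Hz  (b) Q = 0.3782  (c) BW = 292.9 Hz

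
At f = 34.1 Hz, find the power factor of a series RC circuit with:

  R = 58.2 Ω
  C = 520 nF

Step 1 — Angular frequency: ω = 2π·f = 2π·34.1 = 214.3 rad/s.
Step 2 — Component impedances:
  R: Z = R = 58.2 Ω
  C: Z = 1/(jωC) = -j/(ω·C) = 0 - j8976 Ω
Step 3 — Series combination: Z_total = R + C = 58.2 - j8976 Ω = 8976∠-89.6° Ω.
Step 4 — Power factor: PF = cos(φ) = Re(Z)/|Z| = 58.2/8976 = 0.006484.
Step 5 — Type: Im(Z) = -8976 ⇒ leading (phase φ = -89.6°).

PF = 0.006484 (leading, φ = -89.6°)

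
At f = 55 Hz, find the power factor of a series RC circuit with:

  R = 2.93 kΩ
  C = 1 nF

Step 1 — Angular frequency: ω = 2π·f = 2π·55 = 345.6 rad/s.
Step 2 — Component impedances:
  R: Z = R = 2930 Ω
  C: Z = 1/(jωC) = -j/(ω·C) = 0 - j2.894e+06 Ω
Step 3 — Series combination: Z_total = R + C = 2930 - j2.894e+06 Ω = 2.894e+06∠-89.9° Ω.
Step 4 — Power factor: PF = cos(φ) = Re(Z)/|Z| = 2930/2.8937e+06 = 0.001013.
Step 5 — Type: Im(Z) = -2.894e+06 ⇒ leading (phase φ = -89.9°).

PF = 0.001013 (leading, φ = -89.9°)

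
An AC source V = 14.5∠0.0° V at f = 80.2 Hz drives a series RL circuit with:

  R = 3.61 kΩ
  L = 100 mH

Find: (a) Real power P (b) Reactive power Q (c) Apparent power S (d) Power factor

Step 1 — Angular frequency: ω = 2π·f = 2π·80.2 = 503.9 rad/s.
Step 2 — Component impedances:
  R: Z = R = 3610 Ω
  L: Z = jωL = j·503.9·0.1 = 0 + j50.39 Ω
Step 3 — Series combination: Z_total = R + L = 3610 + j50.39 Ω = 3610∠0.8° Ω.
Step 4 — Source phasor: V = 14.5∠0.0° V = 14.5 V.
Step 5 — Current: I = V / Z = 0.004016 - j5.606e-05 A = 0.004016∠-0.8° A.
Step 6 — Complex power: S = V·I* = 0.05823 + j0.0008128 VA.
Step 7 — Real power: P = Re(S) = 0.05823 W.
Step 8 — Reactive power: Q = Im(S) = 0.0008128 VAR.
Step 9 — Apparent power: |S| = 0.05824 VA.
Step 10 — Power factor: PF = P/|S| = 0.9999 (lagging).

(a) P = 0.05823 W  (b) Q = 0.0008128 VAR  (c) S = 0.05824 VA  (d) PF = 0.9999 (lagging)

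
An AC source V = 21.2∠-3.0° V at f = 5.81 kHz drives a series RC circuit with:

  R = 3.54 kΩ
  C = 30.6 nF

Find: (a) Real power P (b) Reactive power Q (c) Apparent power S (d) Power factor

Step 1 — Angular frequency: ω = 2π·f = 2π·5810 = 3.651e+04 rad/s.
Step 2 — Component impedances:
  R: Z = R = 3540 Ω
  C: Z = 1/(jωC) = -j/(ω·C) = 0 - j895.2 Ω
Step 3 — Series combination: Z_total = R + C = 3540 - j895.2 Ω = 3651∠-14.2° Ω.
Step 4 — Source phasor: V = 21.2∠-3.0° V = 21.17 - j1.11 V.
Step 5 — Current: I = V / Z = 0.005696 + j0.001127 A = 0.005806∠11.2° A.
Step 6 — Complex power: S = V·I* = 0.1193 - j0.03018 VA.
Step 7 — Real power: P = Re(S) = 0.1193 W.
Step 8 — Reactive power: Q = Im(S) = -0.03018 VAR.
Step 9 — Apparent power: |S| = 0.1231 VA.
Step 10 — Power factor: PF = P/|S| = 0.9695 (leading).

(a) P = 0.1193 W  (b) Q = -0.03018 VAR  (c) S = 0.1231 VA  (d) PF = 0.9695 (leading)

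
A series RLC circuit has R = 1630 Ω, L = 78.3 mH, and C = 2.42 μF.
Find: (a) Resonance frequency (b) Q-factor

Step 1 — Resonance condition Im(Z)=0 gives ω₀ = 1/√(LC).
Step 2 — ω₀ = 1/√(0.0783·2.42e-06) = 2297 rad/s.
Step 3 — f₀ = ω₀/(2π) = 365.6 Hz.
Step 4 — Series Q: Q = ω₀L/R = 2297·0.0783/1630 = 0.1104.

(a) f₀ = 365.6 Hz  (b) Q = 0.1104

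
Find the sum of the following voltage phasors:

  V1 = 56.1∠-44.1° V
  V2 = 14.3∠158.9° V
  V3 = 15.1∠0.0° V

Step 1 — Convert each phasor to rectangular form:
  V1 = 56.1·(cos(-44.1°) + j·sin(-44.1°)) = 40.29 - j39.04 V
  V2 = 14.3·(cos(158.9°) + j·sin(158.9°)) = -13.34 + j5.148 V
  V3 = 15.1·(cos(0.0°) + j·sin(0.0°)) = 15.1 V
Step 2 — Sum components: V_total = 42.05 - j33.89 V.
Step 3 — Convert to polar: |V_total| = 54.01 V, ∠V_total = -38.9°.

V_total = 54.01∠-38.9° V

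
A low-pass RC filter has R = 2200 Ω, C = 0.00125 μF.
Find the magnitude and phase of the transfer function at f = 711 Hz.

Step 1 — Angular frequency: ω = 2π·711 = 4467 rad/s.
Step 2 — Transfer function: H(jω) = 1/(1 + jωRC).
Step 3 — Denominator: 1 + jωRC = 1 + j·4467·2200·1.25e-09 = 1 + j0.01229.
Step 4 — H = 0.9998 - j0.01228.
Step 5 — Magnitude: |H| = 0.9999 (-0.0 dB); phase: φ = -0.7°.

|H| = 0.9999 (-0.0 dB), φ = -0.7°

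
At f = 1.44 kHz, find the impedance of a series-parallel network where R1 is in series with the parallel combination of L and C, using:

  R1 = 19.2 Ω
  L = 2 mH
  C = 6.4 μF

Step 1 — Angular frequency: ω = 2π·f = 2π·1440 = 9048 rad/s.
Step 2 — Component impedances:
  R1: Z = R = 19.2 Ω
  L: Z = jωL = j·9048·0.002 = 0 + j18.1 Ω
  C: Z = 1/(jωC) = -j/(ω·C) = 0 - j17.27 Ω
Step 3 — Parallel branch: L || C = 1/(1/L + 1/C) = 0 - j378.3 Ω.
Step 4 — Series with R1: Z_total = R1 + (L || C) = 19.2 - j378.3 Ω = 378.7∠-87.1° Ω.

Z = 19.2 - j378.3 Ω = 378.7∠-87.1° Ω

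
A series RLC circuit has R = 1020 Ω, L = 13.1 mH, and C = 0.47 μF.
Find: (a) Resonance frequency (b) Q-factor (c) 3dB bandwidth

Step 1 — Resonance: ω₀ = 1/√(LC) = 1/√(0.0131·4.7e-07) = 1.274e+04 rad/s.
Step 2 — f₀ = ω₀/(2π) = 2028 Hz.
Step 3 — Series Q: Q = ω₀L/R = 1.274e+04·0.0131/1020 = 0.1637.
Step 4 — Bandwidth: Δω = ω₀/Q = 7.786e+04 rad/s; BW = Δω/(2π) = 1.239e+04 Hz.

(a) f₀ = 2028 Hz  (b) Q = 0.1637  (c) BW = 1.239e+04 Hz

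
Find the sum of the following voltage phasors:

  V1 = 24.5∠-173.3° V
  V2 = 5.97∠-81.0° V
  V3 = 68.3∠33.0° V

Step 1 — Convert each phasor to rectangular form:
  V1 = 24.5·(cos(-173.3°) + j·sin(-173.3°)) = -24.33 - j2.858 V
  V2 = 5.97·(cos(-81.0°) + j·sin(-81.0°)) = 0.9339 - j5.896 V
  V3 = 68.3·(cos(33.0°) + j·sin(33.0°)) = 57.28 + j37.2 V
Step 2 — Sum components: V_total = 33.88 + j28.44 V.
Step 3 — Convert to polar: |V_total| = 44.24 V, ∠V_total = 40.0°.

V_total = 44.24∠40.0° V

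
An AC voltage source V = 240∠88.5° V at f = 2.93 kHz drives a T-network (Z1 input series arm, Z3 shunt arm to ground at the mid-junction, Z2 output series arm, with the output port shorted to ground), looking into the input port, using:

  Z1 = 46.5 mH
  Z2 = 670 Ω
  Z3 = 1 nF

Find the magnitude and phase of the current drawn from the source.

Step 1 — Angular frequency: ω = 2π·f = 2π·2930 = 1.841e+04 rad/s.
Step 2 — Component impedances:
  Z1: Z = jωL = j·1.841e+04·0.0465 = 0 + j856.1 Ω
  Z2: Z = R = 670 Ω
  Z3: Z = 1/(jωC) = -j/(ω·C) = 0 - j5.432e+04 Ω
Step 3 — With the output port shorted to ground, the output series arm Z2 runs from the junction to ground; the shunt arm Z3 also runs from the junction to ground. They appear in parallel: Z3 || Z2 = 669.9 - j8.263 Ω.
Step 4 — Series with input arm Z1: Z_in = Z1 + (Z3 || Z2) = 669.9 + j847.8 Ω = 1081∠51.7° Ω.
Step 5 — Source phasor: V = 240∠88.5° V = 6.282 + j239.9 V.
Step 6 — Ohm's law: I = V / Z_total = (6.282 + j239.9) / (669.9 + j847.8) = 0.1778 + j0.1331 A.
Step 7 — Convert to polar: |I| = 0.2221 A, ∠I = 36.8°.

I = 0.2221∠36.8° A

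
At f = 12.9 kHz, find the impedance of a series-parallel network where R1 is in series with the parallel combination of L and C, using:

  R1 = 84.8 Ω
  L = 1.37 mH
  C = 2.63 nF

Step 1 — Angular frequency: ω = 2π·f = 2π·1.29e+04 = 8.105e+04 rad/s.
Step 2 — Component impedances:
  R1: Z = R = 84.8 Ω
  L: Z = jωL = j·8.105e+04·0.00137 = 0 + j111 Ω
  C: Z = 1/(jωC) = -j/(ω·C) = 0 - j4691 Ω
Step 3 — Parallel branch: L || C = 1/(1/L + 1/C) = 0 + j113.7 Ω.
Step 4 — Series with R1: Z_total = R1 + (L || C) = 84.8 + j113.7 Ω = 141.9∠53.3° Ω.

Z = 84.8 + j113.7 Ω = 141.9∠53.3° Ω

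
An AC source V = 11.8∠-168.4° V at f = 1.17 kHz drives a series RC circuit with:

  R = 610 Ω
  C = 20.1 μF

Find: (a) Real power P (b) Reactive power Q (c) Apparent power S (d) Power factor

Step 1 — Angular frequency: ω = 2π·f = 2π·1170 = 7351 rad/s.
Step 2 — Component impedances:
  R: Z = R = 610 Ω
  C: Z = 1/(jωC) = -j/(ω·C) = 0 - j6.768 Ω
Step 3 — Series combination: Z_total = R + C = 610 - j6.768 Ω = 610∠-0.6° Ω.
Step 4 — Source phasor: V = 11.8∠-168.4° V = -11.56 - j2.373 V.
Step 5 — Current: I = V / Z = -0.0189 - j0.004099 A = 0.01934∠-167.8° A.
Step 6 — Complex power: S = V·I* = 0.2282 - j0.002532 VA.
Step 7 — Real power: P = Re(S) = 0.2282 W.
Step 8 — Reactive power: Q = Im(S) = -0.002532 VAR.
Step 9 — Apparent power: |S| = 0.2282 VA.
Step 10 — Power factor: PF = P/|S| = 0.9999 (leading).

(a) P = 0.2282 W  (b) Q = -0.002532 VAR  (c) S = 0.2282 VA  (d) PF = 0.9999 (leading)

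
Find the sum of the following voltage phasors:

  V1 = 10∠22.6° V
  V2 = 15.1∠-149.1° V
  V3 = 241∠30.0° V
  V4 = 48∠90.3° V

Step 1 — Convert each phasor to rectangular form:
  V1 = 10·(cos(22.6°) + j·sin(22.6°)) = 9.232 + j3.843 V
  V2 = 15.1·(cos(-149.1°) + j·sin(-149.1°)) = -12.96 - j7.754 V
  V3 = 241·(cos(30.0°) + j·sin(30.0°)) = 208.7 + j120.5 V
  V4 = 48·(cos(90.3°) + j·sin(90.3°)) = -0.2513 + j48 V
Step 2 — Sum components: V_total = 204.7 + j164.6 V.
Step 3 — Convert to polar: |V_total| = 262.7 V, ∠V_total = 38.8°.

V_total = 262.7∠38.8° V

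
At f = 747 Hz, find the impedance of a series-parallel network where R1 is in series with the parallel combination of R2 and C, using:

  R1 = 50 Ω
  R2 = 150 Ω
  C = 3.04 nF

Step 1 — Angular frequency: ω = 2π·f = 2π·747 = 4694 rad/s.
Step 2 — Component impedances:
  R1: Z = R = 50 Ω
  R2: Z = R = 150 Ω
  C: Z = 1/(jωC) = -j/(ω·C) = 0 - j7.009e+04 Ω
Step 3 — Parallel branch: R2 || C = 1/(1/R2 + 1/C) = 150 - j0.321 Ω.
Step 4 — Series with R1: Z_total = R1 + (R2 || C) = 200 - j0.321 Ω = 200∠-0.1° Ω.

Z = 200 - j0.321 Ω = 200∠-0.1° Ω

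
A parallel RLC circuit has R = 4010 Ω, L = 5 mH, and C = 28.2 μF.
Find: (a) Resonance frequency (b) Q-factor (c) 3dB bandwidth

Step 1 — Resonance: ω₀ = 1/√(LC) = 1/√(0.005·2.82e-05) = 2663 rad/s.
Step 2 — f₀ = ω₀/(2π) = 423.8 Hz.
Step 3 — Parallel Q: Q = R/(ω₀L) = 4010/(2663·0.005) = 301.2.
Step 4 — Bandwidth: Δω = ω₀/Q = 8.843 rad/s; BW = Δω/(2π) = 1.407 Hz.

(a) f₀ = 423.8 Hz  (b) Q = 301.2  (c) BW = 1.407 Hz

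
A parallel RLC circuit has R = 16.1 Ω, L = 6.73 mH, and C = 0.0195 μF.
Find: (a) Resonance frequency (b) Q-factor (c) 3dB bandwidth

Step 1 — Resonance: ω₀ = 1/√(LC) = 1/√(0.00673·1.95e-08) = 8.729e+04 rad/s.
Step 2 — f₀ = ω₀/(2π) = 1.389e+04 Hz.
Step 3 — Parallel Q: Q = R/(ω₀L) = 16.1/(8.729e+04·0.00673) = 0.02741.
Step 4 — Bandwidth: Δω = ω₀/Q = 3.185e+06 rad/s; BW = Δω/(2π) = 5.069e+05 Hz.

(a) f₀ = 1.389e+04 Hz  (b) Q = 0.02741  (c) BW = 5.069e+05 Hz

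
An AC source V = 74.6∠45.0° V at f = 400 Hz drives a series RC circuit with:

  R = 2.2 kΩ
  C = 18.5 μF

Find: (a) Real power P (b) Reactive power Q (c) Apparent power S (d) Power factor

Step 1 — Angular frequency: ω = 2π·f = 2π·400 = 2513 rad/s.
Step 2 — Component impedances:
  R: Z = R = 2200 Ω
  C: Z = 1/(jωC) = -j/(ω·C) = 0 - j21.51 Ω
Step 3 — Series combination: Z_total = R + C = 2200 - j21.51 Ω = 2200∠-0.6° Ω.
Step 4 — Source phasor: V = 74.6∠45.0° V = 52.75 + j52.75 V.
Step 5 — Current: I = V / Z = 0.02374 + j0.02421 A = 0.03391∠45.6° A.
Step 6 — Complex power: S = V·I* = 2.529 - j0.02473 VA.
Step 7 — Real power: P = Re(S) = 2.529 W.
Step 8 — Reactive power: Q = Im(S) = -0.02473 VAR.
Step 9 — Apparent power: |S| = 2.529 VA.
Step 10 — Power factor: PF = P/|S| = 1 (leading).

(a) P = 2.529 W  (b) Q = -0.02473 VAR  (c) S = 2.529 VA  (d) PF = 1 (leading)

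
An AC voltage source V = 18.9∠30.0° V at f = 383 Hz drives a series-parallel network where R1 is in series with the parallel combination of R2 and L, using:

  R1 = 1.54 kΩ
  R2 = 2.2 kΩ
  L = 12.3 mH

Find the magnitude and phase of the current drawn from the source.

Step 1 — Angular frequency: ω = 2π·f = 2π·383 = 2406 rad/s.
Step 2 — Component impedances:
  R1: Z = R = 1540 Ω
  R2: Z = R = 2200 Ω
  L: Z = jωL = j·2406·0.0123 = 0 + j29.6 Ω
Step 3 — Parallel branch: R2 || L = 1/(1/R2 + 1/L) = 0.3982 + j29.59 Ω.
Step 4 — Series with R1: Z_total = R1 + (R2 || L) = 1540 + j29.59 Ω = 1541∠1.1° Ω.
Step 5 — Source phasor: V = 18.9∠30.0° V = 16.37 + j9.45 V.
Step 6 — Ohm's law: I = V / Z_total = (16.37 + j9.45) / (1540 + j29.59) = 0.01074 + j0.005928 A.
Step 7 — Convert to polar: |I| = 0.01227 A, ∠I = 28.9°.

I = 0.01227∠28.9° A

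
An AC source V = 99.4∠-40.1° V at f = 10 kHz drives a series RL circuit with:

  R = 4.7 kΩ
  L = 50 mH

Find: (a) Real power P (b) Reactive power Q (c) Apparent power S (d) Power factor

Step 1 — Angular frequency: ω = 2π·f = 2π·1e+04 = 6.283e+04 rad/s.
Step 2 — Component impedances:
  R: Z = R = 4700 Ω
  L: Z = jωL = j·6.283e+04·0.05 = 0 + j3142 Ω
Step 3 — Series combination: Z_total = R + L = 4700 + j3142 Ω = 5653∠33.8° Ω.
Step 4 — Source phasor: V = 99.4∠-40.1° V = 76.03 - j64.03 V.
Step 5 — Current: I = V / Z = 0.004888 - j0.01689 A = 0.01758∠-73.9° A.
Step 6 — Complex power: S = V·I* = 1.453 + j0.9712 VA.
Step 7 — Real power: P = Re(S) = 1.453 W.
Step 8 — Reactive power: Q = Im(S) = 0.9712 VAR.
Step 9 — Apparent power: |S| = 1.748 VA.
Step 10 — Power factor: PF = P/|S| = 0.8314 (lagging).

(a) P = 1.453 W  (b) Q = 0.9712 VAR  (c) S = 1.748 VA  (d) PF = 0.8314 (lagging)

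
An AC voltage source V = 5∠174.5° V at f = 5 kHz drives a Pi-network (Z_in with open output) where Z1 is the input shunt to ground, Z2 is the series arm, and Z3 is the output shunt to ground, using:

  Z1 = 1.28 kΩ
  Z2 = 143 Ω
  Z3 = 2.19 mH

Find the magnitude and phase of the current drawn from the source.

Step 1 — Angular frequency: ω = 2π·f = 2π·5000 = 3.142e+04 rad/s.
Step 2 — Component impedances:
  Z1: Z = R = 1280 Ω
  Z2: Z = R = 143 Ω
  Z3: Z = jωL = j·3.142e+04·0.00219 = 0 + j68.8 Ω
Step 3 — With open output, the series arm Z2 and the output shunt Z3 appear in series to ground: Z2 + Z3 = 143 + j68.8 Ω.
Step 4 — Parallel with input shunt Z1: Z_in = Z1 || (Z2 + Z3) = 131.3 + j55.54 Ω = 142.6∠22.9° Ω.
Step 5 — Source phasor: V = 5∠174.5° V = -4.977 + j0.4792 V.
Step 6 — Ohm's law: I = V / Z_total = (-4.977 + j0.4792) / (131.3 + j55.54) = -0.03084 + j0.01669 A.
Step 7 — Convert to polar: |I| = 0.03507 A, ∠I = 151.6°.

I = 0.03507∠151.6° A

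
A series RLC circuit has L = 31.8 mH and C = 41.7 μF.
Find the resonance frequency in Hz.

Step 1 — Resonance condition Im(Z)=0 gives ω₀ = 1/√(LC).
Step 2 — ω₀ = 1/√(0.0318·4.17e-05) = 868.4 rad/s.
Step 3 — f₀ = ω₀/(2π) = 138.2 Hz.

f₀ = 138.2 Hz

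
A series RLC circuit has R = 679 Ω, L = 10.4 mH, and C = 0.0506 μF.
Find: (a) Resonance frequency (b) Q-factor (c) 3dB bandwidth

Step 1 — Resonance: ω₀ = 1/√(LC) = 1/√(0.0104·5.06e-08) = 4.359e+04 rad/s.
Step 2 — f₀ = ω₀/(2π) = 6938 Hz.
Step 3 — Series Q: Q = ω₀L/R = 4.359e+04·0.0104/679 = 0.6677.
Step 4 — Bandwidth: Δω = ω₀/Q = 6.529e+04 rad/s; BW = Δω/(2π) = 1.039e+04 Hz.

(a) f₀ = 6938 Hz  (b) Q = 0.6677  (c) BW = 1.039e+04 Hz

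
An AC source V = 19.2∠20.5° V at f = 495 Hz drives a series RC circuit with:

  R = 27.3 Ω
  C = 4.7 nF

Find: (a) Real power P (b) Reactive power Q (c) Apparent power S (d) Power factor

Step 1 — Angular frequency: ω = 2π·f = 2π·495 = 3110 rad/s.
Step 2 — Component impedances:
  R: Z = R = 27.3 Ω
  C: Z = 1/(jωC) = -j/(ω·C) = 0 - j6.841e+04 Ω
Step 3 — Series combination: Z_total = R + C = 27.3 - j6.841e+04 Ω = 6.841e+04∠-90.0° Ω.
Step 4 — Source phasor: V = 19.2∠20.5° V = 17.98 + j6.724 V.
Step 5 — Current: I = V / Z = -9.819e-05 + j0.0002629 A = 0.0002807∠110.5° A.
Step 6 — Complex power: S = V·I* = 2.15e-06 - j0.005389 VA.
Step 7 — Real power: P = Re(S) = 2.15e-06 W.
Step 8 — Reactive power: Q = Im(S) = -0.005389 VAR.
Step 9 — Apparent power: |S| = 0.005389 VA.
Step 10 — Power factor: PF = P/|S| = 0.0003991 (leading).

(a) P = 2.15e-06 W  (b) Q = -0.005389 VAR  (c) S = 0.005389 VA  (d) PF = 0.0003991 (leading)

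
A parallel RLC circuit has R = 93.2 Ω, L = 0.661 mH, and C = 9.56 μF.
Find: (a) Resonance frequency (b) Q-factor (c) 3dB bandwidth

Step 1 — Resonance: ω₀ = 1/√(LC) = 1/√(0.000661·9.56e-06) = 1.258e+04 rad/s.
Step 2 — f₀ = ω₀/(2π) = 2002 Hz.
Step 3 — Parallel Q: Q = R/(ω₀L) = 93.2/(1.258e+04·0.000661) = 11.21.
Step 4 — Bandwidth: Δω = ω₀/Q = 1122 rad/s; BW = Δω/(2π) = 178.6 Hz.

(a) f₀ = 2002 Hz  (b) Q = 11.21  (c) BW = 178.6 Hz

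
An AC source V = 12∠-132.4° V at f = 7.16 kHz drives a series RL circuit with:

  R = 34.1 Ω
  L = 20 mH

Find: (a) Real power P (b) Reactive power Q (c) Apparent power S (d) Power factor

Step 1 — Angular frequency: ω = 2π·f = 2π·7160 = 4.499e+04 rad/s.
Step 2 — Component impedances:
  R: Z = R = 34.1 Ω
  L: Z = jωL = j·4.499e+04·0.02 = 0 + j899.8 Ω
Step 3 — Series combination: Z_total = R + L = 34.1 + j899.8 Ω = 900.4∠87.8° Ω.
Step 4 — Source phasor: V = 12∠-132.4° V = -8.092 - j8.861 V.
Step 5 — Current: I = V / Z = -0.01018 + j0.008608 A = 0.01333∠139.8° A.
Step 6 — Complex power: S = V·I* = 0.006057 + j0.1598 VA.
Step 7 — Real power: P = Re(S) = 0.006057 W.
Step 8 — Reactive power: Q = Im(S) = 0.1598 VAR.
Step 9 — Apparent power: |S| = 0.1599 VA.
Step 10 — Power factor: PF = P/|S| = 0.03787 (lagging).

(a) P = 0.006057 W  (b) Q = 0.1598 VAR  (c) S = 0.1599 VA  (d) PF = 0.03787 (lagging)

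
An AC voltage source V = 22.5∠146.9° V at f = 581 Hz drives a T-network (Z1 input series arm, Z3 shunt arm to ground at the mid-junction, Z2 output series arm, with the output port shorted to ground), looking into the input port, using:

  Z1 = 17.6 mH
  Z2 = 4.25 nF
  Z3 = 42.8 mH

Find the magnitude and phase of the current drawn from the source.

Step 1 — Angular frequency: ω = 2π·f = 2π·581 = 3651 rad/s.
Step 2 — Component impedances:
  Z1: Z = jωL = j·3651·0.0176 = 0 + j64.25 Ω
  Z2: Z = 1/(jωC) = -j/(ω·C) = 0 - j6.445e+04 Ω
  Z3: Z = jωL = j·3651·0.0428 = 0 + j156.2 Ω
Step 3 — With the output port shorted to ground, the output series arm Z2 runs from the junction to ground; the shunt arm Z3 also runs from the junction to ground. They appear in parallel: Z3 || Z2 = 0 + j156.6 Ω.
Step 4 — Series with input arm Z1: Z_in = Z1 + (Z3 || Z2) = 0 + j220.9 Ω = 220.9∠90.0° Ω.
Step 5 — Source phasor: V = 22.5∠146.9° V = -18.85 + j12.29 V.
Step 6 — Ohm's law: I = V / Z_total = (-18.85 + j12.29) / (0 + j220.9) = 0.05563 + j0.08534 A.
Step 7 — Convert to polar: |I| = 0.1019 A, ∠I = 56.9°.

I = 0.1019∠56.9° A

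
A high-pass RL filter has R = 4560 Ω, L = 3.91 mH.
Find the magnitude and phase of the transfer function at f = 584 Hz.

Step 1 — Angular frequency: ω = 2π·584 = 3669 rad/s.
Step 2 — Transfer function: H(jω) = jωL/(R + jωL).
Step 3 — Numerator jωL = j·14.35; denominator R + jωL = 4560 + j14.35.
Step 4 — H = 9.899e-06 + j0.003146.
Step 5 — Magnitude: |H| = 0.003146 (-50.0 dB); phase: φ = 89.8°.

|H| = 0.003146 (-50.0 dB), φ = 89.8°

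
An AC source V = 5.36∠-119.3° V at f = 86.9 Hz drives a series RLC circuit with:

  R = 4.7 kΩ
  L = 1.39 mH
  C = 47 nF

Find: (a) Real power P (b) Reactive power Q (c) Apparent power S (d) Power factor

Step 1 — Angular frequency: ω = 2π·f = 2π·86.9 = 546 rad/s.
Step 2 — Component impedances:
  R: Z = R = 4700 Ω
  L: Z = jωL = j·546·0.00139 = 0 + j0.759 Ω
  C: Z = 1/(jωC) = -j/(ω·C) = 0 - j3.897e+04 Ω
Step 3 — Series combination: Z_total = R + L + C = 4700 - j3.897e+04 Ω = 3.925e+04∠-83.1° Ω.
Step 4 — Source phasor: V = 5.36∠-119.3° V = -2.623 - j4.674 V.
Step 5 — Current: I = V / Z = 0.0001102 - j8.061e-05 A = 0.0001366∠-36.2° A.
Step 6 — Complex power: S = V·I* = 8.765e-05 - j0.0007267 VA.
Step 7 — Real power: P = Re(S) = 8.765e-05 W.
Step 8 — Reactive power: Q = Im(S) = -0.0007267 VAR.
Step 9 — Apparent power: |S| = 0.000732 VA.
Step 10 — Power factor: PF = P/|S| = 0.1197 (leading).

(a) P = 8.765e-05 W  (b) Q = -0.0007267 VAR  (c) S = 0.000732 VA  (d) PF = 0.1197 (leading)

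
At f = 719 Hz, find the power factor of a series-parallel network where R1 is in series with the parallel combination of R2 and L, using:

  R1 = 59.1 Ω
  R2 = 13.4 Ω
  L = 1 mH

Step 1 — Angular frequency: ω = 2π·f = 2π·719 = 4518 rad/s.
Step 2 — Component impedances:
  R1: Z = R = 59.1 Ω
  R2: Z = R = 13.4 Ω
  L: Z = jωL = j·4518·0.001 = 0 + j4.518 Ω
Step 3 — Parallel branch: R2 || L = 1/(1/R2 + 1/L) = 1.368 + j4.057 Ω.
Step 4 — Series with R1: Z_total = R1 + (R2 || L) = 60.47 + j4.057 Ω = 60.6∠3.8° Ω.
Step 5 — Power factor: PF = cos(φ) = Re(Z)/|Z| = 60.468/60.604 = 0.9978.
Step 6 — Type: Im(Z) = 4.057 ⇒ lagging (phase φ = 3.8°).

PF = 0.9978 (lagging, φ = 3.8°)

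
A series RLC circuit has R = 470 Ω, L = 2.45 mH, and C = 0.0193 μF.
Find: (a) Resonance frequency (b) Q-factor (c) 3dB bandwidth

Step 1 — Resonance: ω₀ = 1/√(LC) = 1/√(0.00245·1.93e-08) = 1.454e+05 rad/s.
Step 2 — f₀ = ω₀/(2π) = 2.315e+04 Hz.
Step 3 — Series Q: Q = ω₀L/R = 1.454e+05·0.00245/470 = 0.7581.
Step 4 — Bandwidth: Δω = ω₀/Q = 1.918e+05 rad/s; BW = Δω/(2π) = 3.053e+04 Hz.

(a) f₀ = 2.315e+04 Hz  (b) Q = 0.7581  (c) BW = 3.053e+04 Hz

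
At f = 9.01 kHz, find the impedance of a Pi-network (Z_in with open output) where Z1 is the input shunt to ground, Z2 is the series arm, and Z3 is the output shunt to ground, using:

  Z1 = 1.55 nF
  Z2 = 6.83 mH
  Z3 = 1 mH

Step 1 — Angular frequency: ω = 2π·f = 2π·9010 = 5.661e+04 rad/s.
Step 2 — Component impedances:
  Z1: Z = 1/(jωC) = -j/(ω·C) = 0 - j1.14e+04 Ω
  Z2: Z = jωL = j·5.661e+04·0.00683 = 0 + j386.7 Ω
  Z3: Z = jωL = j·5.661e+04·0.001 = 0 + j56.61 Ω
Step 3 — With open output, the series arm Z2 and the output shunt Z3 appear in series to ground: Z2 + Z3 = 0 + j443.3 Ω.
Step 4 — Parallel with input shunt Z1: Z_in = Z1 || (Z2 + Z3) = 0 + j461.2 Ω = 461.2∠90.0° Ω.

Z = 0 + j461.2 Ω = 461.2∠90.0° Ω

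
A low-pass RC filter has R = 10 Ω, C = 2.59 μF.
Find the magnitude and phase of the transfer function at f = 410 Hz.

Step 1 — Angular frequency: ω = 2π·410 = 2576 rad/s.
Step 2 — Transfer function: H(jω) = 1/(1 + jωRC).
Step 3 — Denominator: 1 + jωRC = 1 + j·2576·10·2.59e-06 = 1 + j0.06672.
Step 4 — H = 0.9956 - j0.06643.
Step 5 — Magnitude: |H| = 0.9978 (-0.0 dB); phase: φ = -3.8°.

|H| = 0.9978 (-0.0 dB), φ = -3.8°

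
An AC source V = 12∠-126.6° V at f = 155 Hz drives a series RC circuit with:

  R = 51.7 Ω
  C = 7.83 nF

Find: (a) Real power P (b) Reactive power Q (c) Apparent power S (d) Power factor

Step 1 — Angular frequency: ω = 2π·f = 2π·155 = 973.9 rad/s.
Step 2 — Component impedances:
  R: Z = R = 51.7 Ω
  C: Z = 1/(jωC) = -j/(ω·C) = 0 - j1.311e+05 Ω
Step 3 — Series combination: Z_total = R + C = 51.7 - j1.311e+05 Ω = 1.311e+05∠-90.0° Ω.
Step 4 — Source phasor: V = 12∠-126.6° V = -7.155 - j9.634 V.
Step 5 — Current: I = V / Z = 7.344e-05 - j5.459e-05 A = 9.151e-05∠-36.6° A.
Step 6 — Complex power: S = V·I* = 4.329e-07 - j0.001098 VA.
Step 7 — Real power: P = Re(S) = 4.329e-07 W.
Step 8 — Reactive power: Q = Im(S) = -0.001098 VAR.
Step 9 — Apparent power: |S| = 0.001098 VA.
Step 10 — Power factor: PF = P/|S| = 0.0003942 (leading).

(a) P = 4.329e-07 W  (b) Q = -0.001098 VAR  (c) S = 0.001098 VA  (d) PF = 0.0003942 (leading)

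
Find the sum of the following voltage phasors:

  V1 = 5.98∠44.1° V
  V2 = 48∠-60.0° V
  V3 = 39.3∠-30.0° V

Step 1 — Convert each phasor to rectangular form:
  V1 = 5.98·(cos(44.1°) + j·sin(44.1°)) = 4.294 + j4.162 V
  V2 = 48·(cos(-60.0°) + j·sin(-60.0°)) = 24 - j41.57 V
  V3 = 39.3·(cos(-30.0°) + j·sin(-30.0°)) = 34.03 - j19.65 V
Step 2 — Sum components: V_total = 62.33 - j57.06 V.
Step 3 — Convert to polar: |V_total| = 84.5 V, ∠V_total = -42.5°.

V_total = 84.5∠-42.5° V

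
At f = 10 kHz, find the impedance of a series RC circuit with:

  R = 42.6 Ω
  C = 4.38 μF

Step 1 — Angular frequency: ω = 2π·f = 2π·1e+04 = 6.283e+04 rad/s.
Step 2 — Component impedances:
  R: Z = R = 42.6 Ω
  C: Z = 1/(jωC) = -j/(ω·C) = 0 - j3.634 Ω
Step 3 — Series combination: Z_total = R + C = 42.6 - j3.634 Ω = 42.75∠-4.9° Ω.

Z = 42.6 - j3.634 Ω = 42.75∠-4.9° Ω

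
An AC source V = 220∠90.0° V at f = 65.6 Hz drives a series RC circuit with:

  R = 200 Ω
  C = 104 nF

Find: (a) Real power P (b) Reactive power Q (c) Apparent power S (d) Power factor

Step 1 — Angular frequency: ω = 2π·f = 2π·65.6 = 412.2 rad/s.
Step 2 — Component impedances:
  R: Z = R = 200 Ω
  C: Z = 1/(jωC) = -j/(ω·C) = 0 - j2.333e+04 Ω
Step 3 — Series combination: Z_total = R + C = 200 - j2.333e+04 Ω = 2.333e+04∠-89.5° Ω.
Step 4 — Source phasor: V = 220∠90.0° V = 0 + j220 V.
Step 5 — Current: I = V / Z = -0.00943 + j8.085e-05 A = 0.00943∠179.5° A.
Step 6 — Complex power: S = V·I* = 0.01779 - j2.075 VA.
Step 7 — Real power: P = Re(S) = 0.01779 W.
Step 8 — Reactive power: Q = Im(S) = -2.075 VAR.
Step 9 — Apparent power: |S| = 2.075 VA.
Step 10 — Power factor: PF = P/|S| = 0.008573 (leading).

(a) P = 0.01779 W  (b) Q = -2.075 VAR  (c) S = 2.075 VA  (d) PF = 0.008573 (leading)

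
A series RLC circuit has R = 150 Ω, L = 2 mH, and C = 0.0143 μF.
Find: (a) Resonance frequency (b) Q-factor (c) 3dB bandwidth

Step 1 — Resonance condition Im(Z)=0 gives ω₀ = 1/√(LC).
Step 2 — ω₀ = 1/√(0.002·1.43e-08) = 1.87e+05 rad/s.
Step 3 — f₀ = ω₀/(2π) = 2.976e+04 Hz.
Step 4 — Series Q: Q = ω₀L/R = 1.87e+05·0.002/150 = 2.493.
Step 5 — 3dB bandwidth: Δω = ω₀/Q = 7.5e+04 rad/s; BW = Δω/(2π) = 1.194e+04 Hz.

(a) f₀ = 2.976e+04 Hz  (b) Q = 2.493  (c) BW = 1.194e+04 Hz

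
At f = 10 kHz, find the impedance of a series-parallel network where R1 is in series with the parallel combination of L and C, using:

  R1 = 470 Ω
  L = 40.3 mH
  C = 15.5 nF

Step 1 — Angular frequency: ω = 2π·f = 2π·1e+04 = 6.283e+04 rad/s.
Step 2 — Component impedances:
  R1: Z = R = 470 Ω
  L: Z = jωL = j·6.283e+04·0.0403 = 0 + j2532 Ω
  C: Z = 1/(jωC) = -j/(ω·C) = 0 - j1027 Ω
Step 3 — Parallel branch: L || C = 1/(1/L + 1/C) = 0 - j1727 Ω.
Step 4 — Series with R1: Z_total = R1 + (L || C) = 470 - j1727 Ω = 1790∠-74.8° Ω.

Z = 470 - j1727 Ω = 1790∠-74.8° Ω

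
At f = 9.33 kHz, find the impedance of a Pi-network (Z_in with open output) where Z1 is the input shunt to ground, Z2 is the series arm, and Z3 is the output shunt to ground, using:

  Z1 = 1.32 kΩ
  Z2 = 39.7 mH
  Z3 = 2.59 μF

Step 1 — Angular frequency: ω = 2π·f = 2π·9330 = 5.862e+04 rad/s.
Step 2 — Component impedances:
  Z1: Z = R = 1320 Ω
  Z2: Z = jωL = j·5.862e+04·0.0397 = 0 + j2327 Ω
  Z3: Z = 1/(jωC) = -j/(ω·C) = 0 - j6.586 Ω
Step 3 — With open output, the series arm Z2 and the output shunt Z3 appear in series to ground: Z2 + Z3 = 0 + j2321 Ω.
Step 4 — Parallel with input shunt Z1: Z_in = Z1 || (Z2 + Z3) = 997.3 + j567.3 Ω = 1147∠29.6° Ω.

Z = 997.3 + j567.3 Ω = 1147∠29.6° Ω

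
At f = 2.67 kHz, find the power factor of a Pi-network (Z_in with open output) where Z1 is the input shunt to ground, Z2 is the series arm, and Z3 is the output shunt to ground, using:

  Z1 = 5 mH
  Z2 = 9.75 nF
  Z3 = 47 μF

Step 1 — Angular frequency: ω = 2π·f = 2π·2670 = 1.678e+04 rad/s.
Step 2 — Component impedances:
  Z1: Z = jωL = j·1.678e+04·0.005 = 0 + j83.88 Ω
  Z2: Z = 1/(jωC) = -j/(ω·C) = 0 - j6114 Ω
  Z3: Z = 1/(jωC) = -j/(ω·C) = 0 - j1.268 Ω
Step 3 — With open output, the series arm Z2 and the output shunt Z3 appear in series to ground: Z2 + Z3 = 0 - j6115 Ω.
Step 4 — Parallel with input shunt Z1: Z_in = Z1 || (Z2 + Z3) = 0 + j85.05 Ω = 85.05∠90.0° Ω.
Step 5 — Power factor: PF = cos(φ) = Re(Z)/|Z| = -0/85.05 = -0.
Step 6 — Type: Im(Z) = 85.05 ⇒ lagging (phase φ = 90.0°).

PF = -0 (lagging, φ = 90.0°)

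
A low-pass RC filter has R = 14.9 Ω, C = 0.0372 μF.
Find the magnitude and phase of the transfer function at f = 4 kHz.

Step 1 — Angular frequency: ω = 2π·4000 = 2.513e+04 rad/s.
Step 2 — Transfer function: H(jω) = 1/(1 + jωRC).
Step 3 — Denominator: 1 + jωRC = 1 + j·2.513e+04·14.9·3.72e-08 = 1 + j0.01393.
Step 4 — H = 0.9998 - j0.01393.
Step 5 — Magnitude: |H| = 0.9999 (-0.0 dB); phase: φ = -0.8°.

|H| = 0.9999 (-0.0 dB), φ = -0.8°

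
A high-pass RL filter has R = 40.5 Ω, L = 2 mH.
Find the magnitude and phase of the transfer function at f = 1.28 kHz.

Step 1 — Angular frequency: ω = 2π·1280 = 8042 rad/s.
Step 2 — Transfer function: H(jω) = jωL/(R + jωL).
Step 3 — Numerator jωL = j·16.08; denominator R + jωL = 40.5 + j16.08.
Step 4 — H = 0.1362 + j0.343.
Step 5 — Magnitude: |H| = 0.3691 (-8.7 dB); phase: φ = 68.3°.

|H| = 0.3691 (-8.7 dB), φ = 68.3°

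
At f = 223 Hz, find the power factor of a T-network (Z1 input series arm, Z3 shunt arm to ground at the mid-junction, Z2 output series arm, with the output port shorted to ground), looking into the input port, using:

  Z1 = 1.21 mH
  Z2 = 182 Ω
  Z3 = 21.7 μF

Step 1 — Angular frequency: ω = 2π·f = 2π·223 = 1401 rad/s.
Step 2 — Component impedances:
  Z1: Z = jωL = j·1401·0.00121 = 0 + j1.695 Ω
  Z2: Z = R = 182 Ω
  Z3: Z = 1/(jωC) = -j/(ω·C) = 0 - j32.89 Ω
Step 3 — With the output port shorted to ground, the output series arm Z2 runs from the junction to ground; the shunt arm Z3 also runs from the junction to ground. They appear in parallel: Z3 || Z2 = 5.756 - j31.85 Ω.
Step 4 — Series with input arm Z1: Z_in = Z1 + (Z3 || Z2) = 5.756 - j30.15 Ω = 30.7∠-79.2° Ω.
Step 5 — Power factor: PF = cos(φ) = Re(Z)/|Z| = 5.756/30.7 = 0.1875.
Step 6 — Type: Im(Z) = -30.15 ⇒ leading (phase φ = -79.2°).

PF = 0.1875 (leading, φ = -79.2°)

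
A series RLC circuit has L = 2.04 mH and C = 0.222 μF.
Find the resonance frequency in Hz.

Step 1 — Resonance condition Im(Z)=0 gives ω₀ = 1/√(LC).
Step 2 — ω₀ = 1/√(0.00204·2.22e-07) = 4.699e+04 rad/s.
Step 3 — f₀ = ω₀/(2π) = 7479 Hz.

f₀ = 7479 Hz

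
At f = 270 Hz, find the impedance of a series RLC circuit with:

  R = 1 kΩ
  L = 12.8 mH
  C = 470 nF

Step 1 — Angular frequency: ω = 2π·f = 2π·270 = 1696 rad/s.
Step 2 — Component impedances:
  R: Z = R = 1000 Ω
  L: Z = jωL = j·1696·0.0128 = 0 + j21.71 Ω
  C: Z = 1/(jωC) = -j/(ω·C) = 0 - j1254 Ω
Step 3 — Series combination: Z_total = R + L + C = 1000 - j1232 Ω = 1587∠-50.9° Ω.

Z = 1000 - j1232 Ω = 1587∠-50.9° Ω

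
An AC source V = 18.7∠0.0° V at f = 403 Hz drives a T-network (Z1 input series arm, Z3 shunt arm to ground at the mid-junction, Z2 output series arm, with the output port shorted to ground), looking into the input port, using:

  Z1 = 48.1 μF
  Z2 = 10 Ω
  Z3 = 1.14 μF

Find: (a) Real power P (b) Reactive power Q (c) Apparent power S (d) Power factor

Step 1 — Angular frequency: ω = 2π·f = 2π·403 = 2532 rad/s.
Step 2 — Component impedances:
  Z1: Z = 1/(jωC) = -j/(ω·C) = 0 - j8.211 Ω
  Z2: Z = R = 10 Ω
  Z3: Z = 1/(jωC) = -j/(ω·C) = 0 - j346.4 Ω
Step 3 — With the output port shorted to ground, the output series arm Z2 runs from the junction to ground; the shunt arm Z3 also runs from the junction to ground. They appear in parallel: Z3 || Z2 = 9.992 - j0.2884 Ω.
Step 4 — Series with input arm Z1: Z_in = Z1 + (Z3 || Z2) = 9.992 - j8.499 Ω = 13.12∠-40.4° Ω.
Step 5 — Source phasor: V = 18.7∠0.0° V = 18.7 V.
Step 6 — Current: I = V / Z = 1.086 + j0.9237 A = 1.426∠40.4° A.
Step 7 — Complex power: S = V·I* = 20.31 - j17.27 VA.
Step 8 — Real power: P = Re(S) = 20.31 W.
Step 9 — Reactive power: Q = Im(S) = -17.27 VAR.
Step 10 — Apparent power: |S| = 26.66 VA.
Step 11 — Power factor: PF = P/|S| = 0.7617 (leading).

(a) P = 20.31 W  (b) Q = -17.27 VAR  (c) S = 26.66 VA  (d) PF = 0.7617 (leading)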